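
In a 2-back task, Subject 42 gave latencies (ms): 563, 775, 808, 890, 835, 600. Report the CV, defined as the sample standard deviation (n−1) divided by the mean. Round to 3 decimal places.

0.178

n = 6, Σ = 4471, M = 745.1667
Σ(x−M)² = 88142.833; s = √(88142.833/5) = 132.7726
CV = 132.7726 / 745.1667 = 0.17818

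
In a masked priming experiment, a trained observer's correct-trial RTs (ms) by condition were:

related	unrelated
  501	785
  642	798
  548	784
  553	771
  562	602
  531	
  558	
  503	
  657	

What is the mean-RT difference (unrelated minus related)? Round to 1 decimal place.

M(related) = 5055/9 = 561.667
M(unrelated) = 3740/5 = 748.000
Difference = 748.000 − 561.667 = 186.333 ms

186.3 ms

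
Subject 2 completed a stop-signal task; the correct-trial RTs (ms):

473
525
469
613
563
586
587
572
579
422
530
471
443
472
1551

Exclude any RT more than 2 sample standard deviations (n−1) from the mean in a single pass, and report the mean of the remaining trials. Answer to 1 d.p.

521.8 ms

n = 15, ΣRT = 8856, M = 590.400
Σ(x−M)² = 1039319.60; s = √(1039319.60/14) = 272.465
Cutoffs: 590.400 ± 2·272.465 → [45.5, 1135.3]
Outside: 1551 → excluded.
Retained (n=14): Σ = 7305, mean = 7305/14 = 521.786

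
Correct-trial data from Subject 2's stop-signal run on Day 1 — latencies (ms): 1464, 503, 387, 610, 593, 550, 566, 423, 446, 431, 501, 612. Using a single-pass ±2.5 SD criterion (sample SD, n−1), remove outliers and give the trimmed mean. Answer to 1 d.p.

511.1 ms

n = 12, ΣRT = 7086, M = 590.500
Σ(x−M)² = 897547.00; s = √(897547.00/11) = 285.649
Cutoffs: 590.500 ± 2.5·285.649 → [-123.6, 1304.6]
Outside: 1464 → excluded.
Retained (n=11): Σ = 5622, mean = 5622/11 = 511.091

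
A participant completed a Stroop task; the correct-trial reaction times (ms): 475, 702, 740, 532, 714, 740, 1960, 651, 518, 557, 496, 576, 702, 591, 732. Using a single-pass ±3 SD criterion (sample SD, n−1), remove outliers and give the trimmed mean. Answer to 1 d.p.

623.3 ms

n = 15, ΣRT = 10686, M = 712.400
Σ(x−M)² = 1793417.60; s = √(1793417.60/14) = 357.912
Cutoffs: 712.400 ± 3·357.912 → [-361.3, 1786.1]
Outside: 1960 → excluded.
Retained (n=14): Σ = 8726, mean = 8726/14 = 623.286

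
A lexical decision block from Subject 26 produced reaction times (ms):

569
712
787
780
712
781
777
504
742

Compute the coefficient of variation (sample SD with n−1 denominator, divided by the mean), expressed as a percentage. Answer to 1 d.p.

14.5%

n = 9, Σ = 6364, M = 707.1111
Σ(x−M)² = 83632.889; s = √(83632.889/8) = 102.2453
CV = 102.2453 / 707.1111 = 0.14460 = 14.460%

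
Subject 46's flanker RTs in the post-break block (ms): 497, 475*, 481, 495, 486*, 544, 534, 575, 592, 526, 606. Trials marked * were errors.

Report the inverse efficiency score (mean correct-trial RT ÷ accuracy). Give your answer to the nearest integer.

Correct trials (n=9): 497, 481, 495, 544, 534, 575, 592, 526, 606
Mean correct RT = 4850/9 = 538.8889 ms
Proportion correct = 9/11
IES = 538.8889 / (9/11) = 658.642 ms

659 ms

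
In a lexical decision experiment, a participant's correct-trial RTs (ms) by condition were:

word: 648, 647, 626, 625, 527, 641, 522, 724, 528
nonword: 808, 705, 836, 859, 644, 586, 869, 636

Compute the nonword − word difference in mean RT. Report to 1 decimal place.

M(word) = 5488/9 = 609.778
M(nonword) = 5943/8 = 742.875
Difference = 742.875 − 609.778 = 133.097 ms

133.1 ms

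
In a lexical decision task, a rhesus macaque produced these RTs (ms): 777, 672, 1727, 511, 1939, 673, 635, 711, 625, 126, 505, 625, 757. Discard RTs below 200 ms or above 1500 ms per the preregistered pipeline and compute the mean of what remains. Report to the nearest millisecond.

649 ms

Excluded: 126, 1727, 1939
Retained (n=10): Σ = 6491
Mean = 6491/10 = 649.1000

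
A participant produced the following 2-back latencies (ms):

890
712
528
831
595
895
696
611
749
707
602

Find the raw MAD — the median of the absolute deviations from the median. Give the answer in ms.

Sorted: 528, 595, 602, 611, 696, 707, 712, 749, 831, 890, 895 → median = 707
|x − 707|: 183, 5, 179, 124, 112, 188, 11, 96, 42, 0, 105
Sorted deviations: 0, 5, 11, 42, 96, 105, 112, 124, 179, 183, 188 → MAD = 105

105 ms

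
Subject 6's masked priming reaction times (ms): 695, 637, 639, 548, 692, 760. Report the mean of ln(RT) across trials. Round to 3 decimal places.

6.490

ln(RT): 6.5439, 6.4568, 6.4599, 6.3063, 6.5396, 6.6333
Σ ln(RT) = 38.9398
Mean = 38.9398/6 = 6.48996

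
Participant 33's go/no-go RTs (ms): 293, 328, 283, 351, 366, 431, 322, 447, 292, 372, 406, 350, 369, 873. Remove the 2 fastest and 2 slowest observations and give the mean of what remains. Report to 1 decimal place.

Sorted: 283, 292, 293, 322, 328, 350, 351, 366, 369, 372, 406, 431, 447, 873
Drop lowest 2 (283, 292) and highest 2 (447, 873)
Remaining (n=10): Σ = 3588, mean = 3588/10 = 358.800

358.8 ms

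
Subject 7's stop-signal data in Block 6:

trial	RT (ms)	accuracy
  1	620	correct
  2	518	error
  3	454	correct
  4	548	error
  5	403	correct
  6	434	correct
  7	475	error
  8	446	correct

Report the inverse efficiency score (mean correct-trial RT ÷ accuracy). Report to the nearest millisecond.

754 ms

Correct trials (n=5): 620, 454, 403, 434, 446
Mean correct RT = 2357/5 = 471.4000 ms
Proportion correct = 5/8
IES = 471.4000 / (5/8) = 754.240 ms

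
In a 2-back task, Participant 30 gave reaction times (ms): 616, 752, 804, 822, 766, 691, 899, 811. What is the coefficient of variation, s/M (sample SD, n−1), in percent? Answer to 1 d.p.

11.2%

n = 8, Σ = 6161, M = 770.1250
Σ(x−M)² = 52478.875; s = √(52478.875/7) = 86.5851
CV = 86.5851 / 770.1250 = 0.11243 = 11.243%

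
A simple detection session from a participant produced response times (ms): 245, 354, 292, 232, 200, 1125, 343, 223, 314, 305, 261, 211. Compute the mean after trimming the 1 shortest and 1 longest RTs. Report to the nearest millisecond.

Sorted: 200, 211, 223, 232, 245, 261, 292, 305, 314, 343, 354, 1125
Drop lowest 1 (200) and highest 1 (1125)
Remaining (n=10): Σ = 2780, mean = 2780/10 = 278.000

278 ms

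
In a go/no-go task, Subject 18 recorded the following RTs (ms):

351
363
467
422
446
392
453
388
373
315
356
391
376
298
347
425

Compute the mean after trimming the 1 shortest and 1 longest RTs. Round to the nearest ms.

386 ms

Sorted: 298, 315, 347, 351, 356, 363, 373, 376, 388, 391, 392, 422, 425, 446, 453, 467
Drop lowest 1 (298) and highest 1 (467)
Remaining (n=14): Σ = 5398, mean = 5398/14 = 385.571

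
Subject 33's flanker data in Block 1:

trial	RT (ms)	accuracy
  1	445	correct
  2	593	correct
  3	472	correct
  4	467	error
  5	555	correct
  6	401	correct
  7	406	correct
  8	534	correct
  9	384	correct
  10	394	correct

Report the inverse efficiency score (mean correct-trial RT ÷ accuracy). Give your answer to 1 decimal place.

Correct trials (n=9): 445, 593, 472, 555, 401, 406, 534, 384, 394
Mean correct RT = 4184/9 = 464.8889 ms
Proportion correct = 9/10
IES = 464.8889 / (9/10) = 516.543 ms

516.5 ms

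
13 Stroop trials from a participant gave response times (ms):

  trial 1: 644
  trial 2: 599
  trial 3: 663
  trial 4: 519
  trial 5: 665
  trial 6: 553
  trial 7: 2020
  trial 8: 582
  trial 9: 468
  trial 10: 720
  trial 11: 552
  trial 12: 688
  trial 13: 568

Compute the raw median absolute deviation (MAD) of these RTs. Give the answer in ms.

Sorted: 468, 519, 552, 553, 568, 582, 599, 644, 663, 665, 688, 720, 2020 → median = 599
|x − 599|: 45, 0, 64, 80, 66, 46, 1421, 17, 131, 121, 47, 89, 31
Sorted deviations: 0, 17, 31, 45, 46, 47, 64, 66, 80, 89, 121, 131, 1421 → MAD = 64

64 ms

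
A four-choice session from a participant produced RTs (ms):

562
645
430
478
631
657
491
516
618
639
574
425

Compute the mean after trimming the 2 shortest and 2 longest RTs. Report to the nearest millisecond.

Sorted: 425, 430, 478, 491, 516, 562, 574, 618, 631, 639, 645, 657
Drop lowest 2 (425, 430) and highest 2 (645, 657)
Remaining (n=8): Σ = 4509, mean = 4509/8 = 563.625

564 ms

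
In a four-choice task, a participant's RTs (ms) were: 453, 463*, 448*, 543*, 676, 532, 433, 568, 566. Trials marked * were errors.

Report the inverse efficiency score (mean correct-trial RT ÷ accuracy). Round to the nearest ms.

807 ms

Correct trials (n=6): 453, 676, 532, 433, 568, 566
Mean correct RT = 3228/6 = 538.0000 ms
Proportion correct = 6/9
IES = 538.0000 / (6/9) = 807.000 ms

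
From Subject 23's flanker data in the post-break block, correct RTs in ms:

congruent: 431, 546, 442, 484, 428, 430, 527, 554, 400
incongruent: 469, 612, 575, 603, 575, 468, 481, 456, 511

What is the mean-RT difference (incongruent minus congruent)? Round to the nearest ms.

M(congruent) = 4242/9 = 471.333
M(incongruent) = 4750/9 = 527.778
Difference = 527.778 − 471.333 = 56.444 ms

56 ms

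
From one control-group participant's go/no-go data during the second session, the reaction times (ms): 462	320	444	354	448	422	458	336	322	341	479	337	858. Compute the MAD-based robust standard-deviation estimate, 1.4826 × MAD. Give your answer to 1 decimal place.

100.8 ms

Sorted: 320, 322, 336, 337, 341, 354, 422, 444, 448, 458, 462, 479, 858 → median = 422
|x − 422| sorted: 0, 22, 26, 36, 40, 57, 68, 81, 85, 86, 100, 102, 436 → MAD = 68
Robust SD ≈ 1.4826 × 68 = 100.817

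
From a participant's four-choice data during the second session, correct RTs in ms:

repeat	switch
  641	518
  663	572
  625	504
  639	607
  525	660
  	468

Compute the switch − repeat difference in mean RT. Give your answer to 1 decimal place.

M(repeat) = 3093/5 = 618.600
M(switch) = 3329/6 = 554.833
Difference = 554.833 − 618.600 = -63.767 ms

-63.8 ms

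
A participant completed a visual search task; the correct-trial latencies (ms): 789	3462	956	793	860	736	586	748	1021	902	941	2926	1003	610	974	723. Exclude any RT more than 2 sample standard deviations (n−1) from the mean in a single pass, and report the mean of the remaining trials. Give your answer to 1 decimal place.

n = 16, ΣRT = 18030, M = 1126.875
Σ(x−M)² = 10169905.75; s = √(10169905.75/15) = 823.404
Cutoffs: 1126.875 ± 2·823.404 → [-519.9, 2773.7]
Outside: 2926, 3462 → excluded.
Retained (n=14): Σ = 11642, mean = 11642/14 = 831.571

831.6 ms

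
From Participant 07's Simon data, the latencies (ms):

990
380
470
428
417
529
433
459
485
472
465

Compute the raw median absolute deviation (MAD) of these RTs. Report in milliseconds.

32 ms

Sorted: 380, 417, 428, 433, 459, 465, 470, 472, 485, 529, 990 → median = 465
|x − 465|: 525, 85, 5, 37, 48, 64, 32, 6, 20, 7, 0
Sorted deviations: 0, 5, 6, 7, 20, 32, 37, 48, 64, 85, 525 → MAD = 32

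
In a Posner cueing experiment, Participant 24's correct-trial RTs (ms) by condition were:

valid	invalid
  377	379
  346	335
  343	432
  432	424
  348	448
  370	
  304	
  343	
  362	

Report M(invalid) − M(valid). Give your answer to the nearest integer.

M(valid) = 3225/9 = 358.333
M(invalid) = 2018/5 = 403.600
Difference = 403.600 − 358.333 = 45.267 ms

45 ms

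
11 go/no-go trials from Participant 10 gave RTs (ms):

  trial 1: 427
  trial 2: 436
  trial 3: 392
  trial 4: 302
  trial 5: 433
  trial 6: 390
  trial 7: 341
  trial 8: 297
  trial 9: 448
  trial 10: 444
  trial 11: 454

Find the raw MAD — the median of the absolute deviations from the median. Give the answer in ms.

Sorted: 297, 302, 341, 390, 392, 427, 433, 436, 444, 448, 454 → median = 427
|x − 427|: 0, 9, 35, 125, 6, 37, 86, 130, 21, 17, 27
Sorted deviations: 0, 6, 9, 17, 21, 27, 35, 37, 86, 125, 130 → MAD = 27

27 ms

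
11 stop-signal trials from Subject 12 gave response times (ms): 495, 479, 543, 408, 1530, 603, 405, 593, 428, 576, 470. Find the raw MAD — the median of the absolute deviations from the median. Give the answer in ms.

Sorted: 405, 408, 428, 470, 479, 495, 543, 576, 593, 603, 1530 → median = 495
|x − 495|: 0, 16, 48, 87, 1035, 108, 90, 98, 67, 81, 25
Sorted deviations: 0, 16, 25, 48, 67, 81, 87, 90, 98, 108, 1035 → MAD = 81

81 ms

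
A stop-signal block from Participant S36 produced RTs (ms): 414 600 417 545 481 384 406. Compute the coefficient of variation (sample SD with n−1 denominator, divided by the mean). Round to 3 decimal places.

0.176

n = 7, Σ = 3247, M = 463.8571
Σ(x−M)² = 39818.857; s = √(39818.857/6) = 81.4646
CV = 81.4646 / 463.8571 = 0.17562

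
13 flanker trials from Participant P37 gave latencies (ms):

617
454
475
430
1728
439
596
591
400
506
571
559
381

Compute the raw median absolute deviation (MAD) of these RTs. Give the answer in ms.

76 ms

Sorted: 381, 400, 430, 439, 454, 475, 506, 559, 571, 591, 596, 617, 1728 → median = 506
|x − 506|: 111, 52, 31, 76, 1222, 67, 90, 85, 106, 0, 65, 53, 125
Sorted deviations: 0, 31, 52, 53, 65, 67, 76, 85, 90, 106, 111, 125, 1222 → MAD = 76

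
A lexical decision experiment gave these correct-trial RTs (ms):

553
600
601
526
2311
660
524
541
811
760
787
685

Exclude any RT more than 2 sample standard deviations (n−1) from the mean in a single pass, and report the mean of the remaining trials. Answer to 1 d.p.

640.7 ms

n = 12, ΣRT = 9359, M = 779.917
Σ(x−M)² = 2671938.92; s = √(2671938.92/11) = 492.852
Cutoffs: 779.917 ± 2·492.852 → [-205.8, 1765.6]
Outside: 2311 → excluded.
Retained (n=11): Σ = 7048, mean = 7048/11 = 640.727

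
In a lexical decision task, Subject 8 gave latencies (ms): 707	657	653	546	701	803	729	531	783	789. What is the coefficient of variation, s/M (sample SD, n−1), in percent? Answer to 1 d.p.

13.8%

n = 10, Σ = 6899, M = 689.9000
Σ(x−M)² = 81624.900; s = √(81624.900/9) = 95.2336
CV = 95.2336 / 689.9000 = 0.13804 = 13.804%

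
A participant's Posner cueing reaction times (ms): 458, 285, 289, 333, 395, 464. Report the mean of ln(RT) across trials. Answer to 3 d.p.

ln(RT): 6.1269, 5.6525, 5.6664, 5.8081, 5.9789, 6.1399
Σ ln(RT) = 35.3727
Mean = 35.3727/6 = 5.89545

5.895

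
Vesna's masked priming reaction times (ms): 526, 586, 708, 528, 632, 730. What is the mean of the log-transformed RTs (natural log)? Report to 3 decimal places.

6.419

ln(RT): 6.2653, 6.3733, 6.5624, 6.2691, 6.4489, 6.5930
Σ ln(RT) = 38.5121
Mean = 38.5121/6 = 6.41868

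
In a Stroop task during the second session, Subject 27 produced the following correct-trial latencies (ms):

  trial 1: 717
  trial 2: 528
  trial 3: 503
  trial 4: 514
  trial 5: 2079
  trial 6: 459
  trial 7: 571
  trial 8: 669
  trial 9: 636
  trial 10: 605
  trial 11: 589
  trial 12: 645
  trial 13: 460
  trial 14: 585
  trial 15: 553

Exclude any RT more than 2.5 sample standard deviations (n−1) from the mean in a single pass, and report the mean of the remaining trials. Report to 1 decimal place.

573.9 ms

n = 15, ΣRT = 10113, M = 674.200
Σ(x−M)² = 2191518.40; s = √(2191518.40/14) = 395.648
Cutoffs: 674.200 ± 2.5·395.648 → [-314.9, 1663.3]
Outside: 2079 → excluded.
Retained (n=14): Σ = 8034, mean = 8034/14 = 573.857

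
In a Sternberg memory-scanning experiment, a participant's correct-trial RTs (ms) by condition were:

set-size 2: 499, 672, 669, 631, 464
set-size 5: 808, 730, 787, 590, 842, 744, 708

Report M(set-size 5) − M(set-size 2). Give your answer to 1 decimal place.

M(set-size 2) = 2935/5 = 587.000
M(set-size 5) = 5209/7 = 744.143
Difference = 744.143 − 587.000 = 157.143 ms

157.1 ms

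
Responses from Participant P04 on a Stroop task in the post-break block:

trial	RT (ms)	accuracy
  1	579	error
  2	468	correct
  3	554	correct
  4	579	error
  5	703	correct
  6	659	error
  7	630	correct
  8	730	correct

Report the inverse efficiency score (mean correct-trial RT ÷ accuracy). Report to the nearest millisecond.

987 ms

Correct trials (n=5): 468, 554, 703, 630, 730
Mean correct RT = 3085/5 = 617.0000 ms
Proportion correct = 5/8
IES = 617.0000 / (5/8) = 987.200 ms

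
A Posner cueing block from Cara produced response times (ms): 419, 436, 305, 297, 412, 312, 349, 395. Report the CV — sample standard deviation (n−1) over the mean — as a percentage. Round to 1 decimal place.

15.5%

n = 8, Σ = 2925, M = 365.6250
Σ(x−M)² = 22351.875; s = √(22351.875/7) = 56.5077
CV = 56.5077 / 365.6250 = 0.15455 = 15.455%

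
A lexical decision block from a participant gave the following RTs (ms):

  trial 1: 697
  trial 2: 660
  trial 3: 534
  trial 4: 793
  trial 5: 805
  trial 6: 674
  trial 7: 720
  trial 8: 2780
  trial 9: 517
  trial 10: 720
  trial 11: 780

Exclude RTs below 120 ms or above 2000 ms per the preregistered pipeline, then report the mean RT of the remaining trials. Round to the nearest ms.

690 ms

Excluded: 2780
Retained (n=10): Σ = 6900
Mean = 6900/10 = 690.0000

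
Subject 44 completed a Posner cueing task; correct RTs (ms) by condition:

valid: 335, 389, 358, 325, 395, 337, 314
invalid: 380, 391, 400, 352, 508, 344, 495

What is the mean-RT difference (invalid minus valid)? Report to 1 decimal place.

M(valid) = 2453/7 = 350.429
M(invalid) = 2870/7 = 410.000
Difference = 410.000 − 350.429 = 59.571 ms

59.6 ms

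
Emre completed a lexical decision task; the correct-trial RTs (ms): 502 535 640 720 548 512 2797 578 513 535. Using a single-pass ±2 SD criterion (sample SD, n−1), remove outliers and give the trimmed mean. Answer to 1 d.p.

n = 10, ΣRT = 7880, M = 788.000
Σ(x−M)² = 4525924.00; s = √(4525924.00/9) = 709.141
Cutoffs: 788.000 ± 2·709.141 → [-630.3, 2206.3]
Outside: 2797 → excluded.
Retained (n=9): Σ = 5083, mean = 5083/9 = 564.778

564.8 ms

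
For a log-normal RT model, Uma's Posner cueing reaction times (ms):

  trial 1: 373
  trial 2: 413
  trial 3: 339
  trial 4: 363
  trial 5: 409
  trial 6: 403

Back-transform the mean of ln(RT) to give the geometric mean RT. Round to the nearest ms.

ln(RT): 5.9216, 6.0234, 5.8260, 5.8944, 6.0137, 5.9989
Mean ln(RT) = 35.6781/6 = 5.94635
Geometric mean = exp(5.94635) = 382.35 ms

382 ms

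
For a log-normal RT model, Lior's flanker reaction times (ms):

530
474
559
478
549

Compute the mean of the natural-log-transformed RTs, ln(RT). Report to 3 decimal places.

6.248

ln(RT): 6.2729, 6.1612, 6.3261, 6.1696, 6.3081
Σ ln(RT) = 31.2379
Mean = 31.2379/5 = 6.24759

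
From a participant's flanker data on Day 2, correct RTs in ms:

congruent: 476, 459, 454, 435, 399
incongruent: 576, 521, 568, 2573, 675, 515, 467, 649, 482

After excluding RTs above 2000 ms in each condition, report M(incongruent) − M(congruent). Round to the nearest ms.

112 ms

incongruent: exclude 2573
M(congruent) = 2223/5 = 444.600
M(incongruent) = 4453/8 = 556.625
Difference = 556.625 − 444.600 = 112.025 ms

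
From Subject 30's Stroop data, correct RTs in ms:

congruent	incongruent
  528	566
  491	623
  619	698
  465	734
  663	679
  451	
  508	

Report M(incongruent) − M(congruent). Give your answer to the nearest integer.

128 ms

M(congruent) = 3725/7 = 532.143
M(incongruent) = 3300/5 = 660.000
Difference = 660.000 − 532.143 = 127.857 ms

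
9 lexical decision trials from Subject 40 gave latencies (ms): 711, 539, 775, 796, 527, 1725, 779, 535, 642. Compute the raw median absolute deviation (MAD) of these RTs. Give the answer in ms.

Sorted: 527, 535, 539, 642, 711, 775, 779, 796, 1725 → median = 711
|x − 711|: 0, 172, 64, 85, 184, 1014, 68, 176, 69
Sorted deviations: 0, 64, 68, 69, 85, 172, 176, 184, 1014 → MAD = 85

85 ms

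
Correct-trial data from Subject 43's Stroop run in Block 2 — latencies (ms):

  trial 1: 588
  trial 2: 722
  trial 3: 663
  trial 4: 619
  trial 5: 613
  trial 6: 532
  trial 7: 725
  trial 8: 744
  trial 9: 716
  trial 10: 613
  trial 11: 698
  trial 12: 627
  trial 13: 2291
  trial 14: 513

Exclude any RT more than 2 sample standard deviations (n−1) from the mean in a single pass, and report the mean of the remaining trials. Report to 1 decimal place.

n = 14, ΣRT = 10664, M = 761.714
Σ(x−M)² = 2585398.86; s = √(2585398.86/13) = 445.956
Cutoffs: 761.714 ± 2·445.956 → [-130.2, 1653.6]
Outside: 2291 → excluded.
Retained (n=13): Σ = 8373, mean = 8373/13 = 644.077

644.1 ms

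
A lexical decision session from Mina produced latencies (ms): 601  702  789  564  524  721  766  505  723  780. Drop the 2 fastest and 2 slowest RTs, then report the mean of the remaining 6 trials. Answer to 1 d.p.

Sorted: 505, 524, 564, 601, 702, 721, 723, 766, 780, 789
Drop lowest 2 (505, 524) and highest 2 (780, 789)
Remaining (n=6): Σ = 4077, mean = 4077/6 = 679.500

679.5 ms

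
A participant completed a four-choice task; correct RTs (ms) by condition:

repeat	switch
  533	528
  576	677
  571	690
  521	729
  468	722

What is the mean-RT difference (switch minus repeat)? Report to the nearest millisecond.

135 ms

M(repeat) = 2669/5 = 533.800
M(switch) = 3346/5 = 669.200
Difference = 669.200 − 533.800 = 135.400 ms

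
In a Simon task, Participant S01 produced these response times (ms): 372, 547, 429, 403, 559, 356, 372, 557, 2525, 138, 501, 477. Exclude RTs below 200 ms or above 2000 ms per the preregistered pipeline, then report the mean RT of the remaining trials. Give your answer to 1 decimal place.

457.3 ms

Excluded: 138, 2525
Retained (n=10): Σ = 4573
Mean = 4573/10 = 457.3000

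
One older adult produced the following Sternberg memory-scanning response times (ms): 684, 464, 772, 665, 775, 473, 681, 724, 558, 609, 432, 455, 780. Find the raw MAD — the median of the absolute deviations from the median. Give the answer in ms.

107 ms

Sorted: 432, 455, 464, 473, 558, 609, 665, 681, 684, 724, 772, 775, 780 → median = 665
|x − 665|: 19, 201, 107, 0, 110, 192, 16, 59, 107, 56, 233, 210, 115
Sorted deviations: 0, 16, 19, 56, 59, 107, 107, 110, 115, 192, 201, 210, 233 → MAD = 107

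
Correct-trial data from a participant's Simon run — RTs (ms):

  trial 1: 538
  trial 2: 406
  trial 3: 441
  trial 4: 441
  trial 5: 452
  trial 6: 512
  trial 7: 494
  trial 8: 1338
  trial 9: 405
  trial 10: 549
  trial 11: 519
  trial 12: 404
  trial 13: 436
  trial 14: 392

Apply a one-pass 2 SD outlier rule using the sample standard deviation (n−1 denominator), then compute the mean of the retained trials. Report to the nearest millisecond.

461 ms

n = 14, ΣRT = 7327, M = 523.357
Σ(x−M)² = 751095.21; s = √(751095.21/13) = 240.368
Cutoffs: 523.357 ± 2·240.368 → [42.6, 1004.1]
Outside: 1338 → excluded.
Retained (n=13): Σ = 5989, mean = 5989/13 = 460.692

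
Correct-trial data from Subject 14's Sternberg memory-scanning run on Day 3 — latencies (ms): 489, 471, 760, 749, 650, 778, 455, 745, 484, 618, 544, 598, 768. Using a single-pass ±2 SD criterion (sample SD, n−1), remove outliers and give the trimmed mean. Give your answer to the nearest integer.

n = 13, ΣRT = 8109, M = 623.769
Σ(x−M)² = 190796.31; s = √(190796.31/12) = 126.094
Cutoffs: 623.769 ± 2·126.094 → [371.6, 876.0]
No RTs fall outside the cutoffs; all 13 retained. Mean = 8109/13 = 623.769

624 ms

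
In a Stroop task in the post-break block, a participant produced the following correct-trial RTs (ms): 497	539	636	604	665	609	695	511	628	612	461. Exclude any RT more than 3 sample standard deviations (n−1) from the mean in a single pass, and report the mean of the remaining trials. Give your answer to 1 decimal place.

n = 11, ΣRT = 6457, M = 587.000
Σ(x−M)² = 55284.00; s = √(55284.00/10) = 74.353
Cutoffs: 587.000 ± 3·74.353 → [363.9, 810.1]
No RTs fall outside the cutoffs; all 11 retained. Mean = 6457/11 = 587.000

587.0 ms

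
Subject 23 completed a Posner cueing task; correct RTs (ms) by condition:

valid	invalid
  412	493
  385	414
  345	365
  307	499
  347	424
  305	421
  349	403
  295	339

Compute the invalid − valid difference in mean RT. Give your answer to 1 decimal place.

76.6 ms

M(valid) = 2745/8 = 343.125
M(invalid) = 3358/8 = 419.750
Difference = 419.750 − 343.125 = 76.625 ms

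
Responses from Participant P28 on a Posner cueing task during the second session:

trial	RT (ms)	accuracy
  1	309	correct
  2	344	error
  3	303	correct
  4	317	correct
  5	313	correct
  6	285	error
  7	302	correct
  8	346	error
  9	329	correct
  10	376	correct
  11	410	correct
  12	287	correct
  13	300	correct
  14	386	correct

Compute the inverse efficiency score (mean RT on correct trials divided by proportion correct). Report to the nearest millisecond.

Correct trials (n=11): 309, 303, 317, 313, 302, 329, 376, 410, 287, 300, 386
Mean correct RT = 3632/11 = 330.1818 ms
Proportion correct = 11/14
IES = 330.1818 / (11/14) = 420.231 ms

420 ms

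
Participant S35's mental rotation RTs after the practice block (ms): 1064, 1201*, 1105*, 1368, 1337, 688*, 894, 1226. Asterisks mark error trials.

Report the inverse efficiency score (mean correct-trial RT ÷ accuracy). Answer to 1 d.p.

1884.5 ms

Correct trials (n=5): 1064, 1368, 1337, 894, 1226
Mean correct RT = 5889/5 = 1177.8000 ms
Proportion correct = 5/8
IES = 1177.8000 / (5/8) = 1884.480 ms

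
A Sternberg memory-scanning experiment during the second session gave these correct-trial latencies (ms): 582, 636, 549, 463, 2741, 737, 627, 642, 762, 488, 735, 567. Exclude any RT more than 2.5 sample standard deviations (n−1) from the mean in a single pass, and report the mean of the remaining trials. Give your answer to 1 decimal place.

617.1 ms

n = 12, ΣRT = 9529, M = 794.083
Σ(x−M)² = 4234214.92; s = √(4234214.92/11) = 620.426
Cutoffs: 794.083 ± 2.5·620.426 → [-757.0, 2345.1]
Outside: 2741 → excluded.
Retained (n=11): Σ = 6788, mean = 6788/11 = 617.091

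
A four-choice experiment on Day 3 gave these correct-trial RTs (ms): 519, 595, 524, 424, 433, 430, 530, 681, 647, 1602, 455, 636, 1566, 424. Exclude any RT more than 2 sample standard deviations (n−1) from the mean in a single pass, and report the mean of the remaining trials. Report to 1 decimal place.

524.8 ms

n = 14, ΣRT = 9466, M = 676.143
Σ(x−M)² = 2023085.71; s = √(2023085.71/13) = 394.490
Cutoffs: 676.143 ± 2·394.490 → [-112.8, 1465.1]
Outside: 1566, 1602 → excluded.
Retained (n=12): Σ = 6298, mean = 6298/12 = 524.833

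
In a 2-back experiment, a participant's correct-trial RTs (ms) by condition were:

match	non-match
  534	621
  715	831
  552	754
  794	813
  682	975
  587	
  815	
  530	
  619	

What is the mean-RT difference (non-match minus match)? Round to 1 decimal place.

M(match) = 5828/9 = 647.556
M(non-match) = 3994/5 = 798.800
Difference = 798.800 − 647.556 = 151.244 ms

151.2 ms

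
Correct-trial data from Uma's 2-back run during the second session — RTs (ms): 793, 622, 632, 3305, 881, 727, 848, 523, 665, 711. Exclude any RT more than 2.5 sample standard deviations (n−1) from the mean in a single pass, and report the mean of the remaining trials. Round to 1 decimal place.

n = 10, ΣRT = 9707, M = 970.700
Σ(x−M)² = 6160666.10; s = √(6160666.10/9) = 827.356
Cutoffs: 970.700 ± 2.5·827.356 → [-1097.7, 3039.1]
Outside: 3305 → excluded.
Retained (n=9): Σ = 6402, mean = 6402/9 = 711.333

711.3 ms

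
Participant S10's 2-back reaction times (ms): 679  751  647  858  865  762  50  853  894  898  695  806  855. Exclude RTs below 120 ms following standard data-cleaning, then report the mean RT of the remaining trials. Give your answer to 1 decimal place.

Excluded: 50
Retained (n=12): Σ = 9563
Mean = 9563/12 = 796.9167

796.9 ms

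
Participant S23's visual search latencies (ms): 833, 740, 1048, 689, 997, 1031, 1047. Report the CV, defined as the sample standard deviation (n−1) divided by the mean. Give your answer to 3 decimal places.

0.170

n = 7, Σ = 6385, M = 912.1429
Σ(x−M)² = 143660.857; s = √(143660.857/6) = 154.7368
CV = 154.7368 / 912.1429 = 0.16964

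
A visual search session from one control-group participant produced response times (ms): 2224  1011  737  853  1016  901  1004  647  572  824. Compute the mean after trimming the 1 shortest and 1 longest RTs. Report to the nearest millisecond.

Sorted: 572, 647, 737, 824, 853, 901, 1004, 1011, 1016, 2224
Drop lowest 1 (572) and highest 1 (2224)
Remaining (n=8): Σ = 6993, mean = 6993/8 = 874.125

874 ms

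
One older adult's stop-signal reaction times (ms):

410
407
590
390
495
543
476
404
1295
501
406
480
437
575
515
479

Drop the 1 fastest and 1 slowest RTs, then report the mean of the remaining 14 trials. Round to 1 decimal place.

479.9 ms

Sorted: 390, 404, 406, 407, 410, 437, 476, 479, 480, 495, 501, 515, 543, 575, 590, 1295
Drop lowest 1 (390) and highest 1 (1295)
Remaining (n=14): Σ = 6718, mean = 6718/14 = 479.857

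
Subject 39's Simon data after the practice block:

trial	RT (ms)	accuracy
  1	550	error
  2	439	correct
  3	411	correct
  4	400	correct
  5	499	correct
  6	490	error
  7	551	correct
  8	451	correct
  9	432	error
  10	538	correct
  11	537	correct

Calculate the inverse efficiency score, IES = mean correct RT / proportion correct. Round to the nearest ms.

Correct trials (n=8): 439, 411, 400, 499, 551, 451, 538, 537
Mean correct RT = 3826/8 = 478.2500 ms
Proportion correct = 8/11
IES = 478.2500 / (8/11) = 657.594 ms

658 ms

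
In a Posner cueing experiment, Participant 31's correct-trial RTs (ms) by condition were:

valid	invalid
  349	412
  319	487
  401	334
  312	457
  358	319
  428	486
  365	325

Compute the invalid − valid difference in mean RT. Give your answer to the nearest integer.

M(valid) = 2532/7 = 361.714
M(invalid) = 2820/7 = 402.857
Difference = 402.857 − 361.714 = 41.143 ms

41 ms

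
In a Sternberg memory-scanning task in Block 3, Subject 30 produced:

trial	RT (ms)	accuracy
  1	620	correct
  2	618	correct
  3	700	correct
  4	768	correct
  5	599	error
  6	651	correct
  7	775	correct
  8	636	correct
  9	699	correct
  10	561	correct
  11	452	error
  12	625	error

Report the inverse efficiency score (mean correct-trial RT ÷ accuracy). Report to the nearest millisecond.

893 ms

Correct trials (n=9): 620, 618, 700, 768, 651, 775, 636, 699, 561
Mean correct RT = 6028/9 = 669.7778 ms
Proportion correct = 9/12
IES = 669.7778 / (9/12) = 893.037 ms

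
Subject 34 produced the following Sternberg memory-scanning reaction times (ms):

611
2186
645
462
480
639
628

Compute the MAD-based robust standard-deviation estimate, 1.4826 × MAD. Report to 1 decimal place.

25.2 ms

Sorted: 462, 480, 611, 628, 639, 645, 2186 → median = 628
|x − 628| sorted: 0, 11, 17, 17, 148, 166, 1558 → MAD = 17
Robust SD ≈ 1.4826 × 17 = 25.204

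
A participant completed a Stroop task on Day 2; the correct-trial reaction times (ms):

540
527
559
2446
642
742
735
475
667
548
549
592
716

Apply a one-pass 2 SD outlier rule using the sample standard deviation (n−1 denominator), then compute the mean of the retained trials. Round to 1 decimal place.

607.7 ms

n = 13, ΣRT = 9738, M = 749.077
Σ(x−M)² = 3208506.92; s = √(3208506.92/12) = 517.084
Cutoffs: 749.077 ± 2·517.084 → [-285.1, 1783.2]
Outside: 2446 → excluded.
Retained (n=12): Σ = 7292, mean = 7292/12 = 607.667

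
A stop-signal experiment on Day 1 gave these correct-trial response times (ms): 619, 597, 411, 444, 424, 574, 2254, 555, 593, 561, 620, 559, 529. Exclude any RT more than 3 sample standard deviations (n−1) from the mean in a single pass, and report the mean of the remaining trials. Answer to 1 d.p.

540.5 ms

n = 13, ΣRT = 8740, M = 672.308
Σ(x−M)² = 2770542.77; s = √(2770542.77/12) = 480.498
Cutoffs: 672.308 ± 3·480.498 → [-769.2, 2113.8]
Outside: 2254 → excluded.
Retained (n=12): Σ = 6486, mean = 6486/12 = 540.500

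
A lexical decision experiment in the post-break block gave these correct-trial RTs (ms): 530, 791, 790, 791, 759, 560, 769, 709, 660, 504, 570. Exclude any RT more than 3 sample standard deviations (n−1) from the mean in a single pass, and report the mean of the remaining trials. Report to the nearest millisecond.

676 ms

n = 11, ΣRT = 7433, M = 675.727
Σ(x−M)² = 131920.18; s = √(131920.18/10) = 114.857
Cutoffs: 675.727 ± 3·114.857 → [331.2, 1020.3]
No RTs fall outside the cutoffs; all 11 retained. Mean = 7433/11 = 675.727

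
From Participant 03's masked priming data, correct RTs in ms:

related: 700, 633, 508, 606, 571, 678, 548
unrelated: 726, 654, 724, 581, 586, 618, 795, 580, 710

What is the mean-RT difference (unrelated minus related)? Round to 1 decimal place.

57.5 ms

M(related) = 4244/7 = 606.286
M(unrelated) = 5974/9 = 663.778
Difference = 663.778 − 606.286 = 57.492 ms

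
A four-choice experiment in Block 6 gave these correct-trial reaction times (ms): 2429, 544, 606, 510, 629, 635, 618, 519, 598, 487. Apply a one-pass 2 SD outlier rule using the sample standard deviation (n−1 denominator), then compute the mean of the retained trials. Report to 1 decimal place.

n = 10, ΣRT = 7575, M = 757.500
Σ(x−M)² = 3130174.50; s = √(3130174.50/9) = 589.743
Cutoffs: 757.500 ± 2·589.743 → [-422.0, 1937.0]
Outside: 2429 → excluded.
Retained (n=9): Σ = 5146, mean = 5146/9 = 571.778

571.8 ms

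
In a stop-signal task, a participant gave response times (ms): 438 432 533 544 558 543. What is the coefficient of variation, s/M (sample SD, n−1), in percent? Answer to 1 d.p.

11.2%

n = 6, Σ = 3048, M = 508.0000
Σ(x−M)² = 16322.000; s = √(16322.000/5) = 57.1349
CV = 57.1349 / 508.0000 = 0.11247 = 11.247%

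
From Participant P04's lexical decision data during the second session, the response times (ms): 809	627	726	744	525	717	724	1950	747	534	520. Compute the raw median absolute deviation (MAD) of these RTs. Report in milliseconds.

Sorted: 520, 525, 534, 627, 717, 724, 726, 744, 747, 809, 1950 → median = 724
|x − 724|: 85, 97, 2, 20, 199, 7, 0, 1226, 23, 190, 204
Sorted deviations: 0, 2, 7, 20, 23, 85, 97, 190, 199, 204, 1226 → MAD = 85

85 ms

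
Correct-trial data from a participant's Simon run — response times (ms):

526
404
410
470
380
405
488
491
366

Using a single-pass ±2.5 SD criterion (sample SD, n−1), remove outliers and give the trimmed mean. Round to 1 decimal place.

n = 9, ΣRT = 3940, M = 437.778
Σ(x−M)² = 25653.56; s = √(25653.56/8) = 56.628
Cutoffs: 437.778 ± 2.5·56.628 → [296.2, 579.3]
No RTs fall outside the cutoffs; all 9 retained. Mean = 3940/9 = 437.778

437.8 ms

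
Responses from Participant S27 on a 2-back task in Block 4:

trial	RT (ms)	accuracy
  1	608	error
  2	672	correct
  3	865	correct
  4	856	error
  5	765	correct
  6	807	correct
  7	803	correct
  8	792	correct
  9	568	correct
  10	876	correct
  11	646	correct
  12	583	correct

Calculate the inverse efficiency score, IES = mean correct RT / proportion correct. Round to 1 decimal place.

885.2 ms

Correct trials (n=10): 672, 865, 765, 807, 803, 792, 568, 876, 646, 583
Mean correct RT = 7377/10 = 737.7000 ms
Proportion correct = 10/12
IES = 737.7000 / (10/12) = 885.240 ms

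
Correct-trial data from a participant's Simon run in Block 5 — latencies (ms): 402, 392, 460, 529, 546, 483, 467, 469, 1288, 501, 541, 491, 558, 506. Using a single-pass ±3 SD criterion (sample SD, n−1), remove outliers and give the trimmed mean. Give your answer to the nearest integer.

488 ms

n = 14, ΣRT = 7633, M = 545.214
Σ(x−M)² = 625650.36; s = √(625650.36/13) = 219.379
Cutoffs: 545.214 ± 3·219.379 → [-112.9, 1203.3]
Outside: 1288 → excluded.
Retained (n=13): Σ = 6345, mean = 6345/13 = 488.077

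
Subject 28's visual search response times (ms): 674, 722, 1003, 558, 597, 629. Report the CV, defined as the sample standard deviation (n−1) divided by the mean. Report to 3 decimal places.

0.230

n = 6, Σ = 4183, M = 697.1667
Σ(x−M)² = 128734.833; s = √(128734.833/5) = 160.4586
CV = 160.4586 / 697.1667 = 0.23016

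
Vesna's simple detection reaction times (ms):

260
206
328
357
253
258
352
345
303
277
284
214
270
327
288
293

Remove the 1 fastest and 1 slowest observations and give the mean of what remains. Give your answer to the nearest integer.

289 ms

Sorted: 206, 214, 253, 258, 260, 270, 277, 284, 288, 293, 303, 327, 328, 345, 352, 357
Drop lowest 1 (206) and highest 1 (357)
Remaining (n=14): Σ = 4052, mean = 4052/14 = 289.429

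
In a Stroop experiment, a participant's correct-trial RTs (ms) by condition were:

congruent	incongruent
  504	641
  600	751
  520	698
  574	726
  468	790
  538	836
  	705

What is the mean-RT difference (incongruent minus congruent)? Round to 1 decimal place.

M(congruent) = 3204/6 = 534.000
M(incongruent) = 5147/7 = 735.286
Difference = 735.286 − 534.000 = 201.286 ms

201.3 ms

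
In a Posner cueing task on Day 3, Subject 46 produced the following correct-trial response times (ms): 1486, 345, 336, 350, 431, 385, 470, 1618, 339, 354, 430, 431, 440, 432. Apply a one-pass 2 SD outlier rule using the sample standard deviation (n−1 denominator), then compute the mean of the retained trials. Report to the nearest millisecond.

n = 14, ΣRT = 7847, M = 560.500
Σ(x−M)² = 2328305.50; s = √(2328305.50/13) = 423.203
Cutoffs: 560.500 ± 2·423.203 → [-285.9, 1406.9]
Outside: 1486, 1618 → excluded.
Retained (n=12): Σ = 4743, mean = 4743/12 = 395.250

395 ms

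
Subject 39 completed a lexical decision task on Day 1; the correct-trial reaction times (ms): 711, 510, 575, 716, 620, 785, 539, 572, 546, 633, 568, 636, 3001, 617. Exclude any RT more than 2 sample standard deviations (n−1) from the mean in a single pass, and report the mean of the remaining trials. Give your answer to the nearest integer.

618 ms

n = 14, ΣRT = 11029, M = 787.786
Σ(x−M)² = 5351358.36; s = √(5351358.36/13) = 641.594
Cutoffs: 787.786 ± 2·641.594 → [-495.4, 2071.0]
Outside: 3001 → excluded.
Retained (n=13): Σ = 8028, mean = 8028/13 = 617.538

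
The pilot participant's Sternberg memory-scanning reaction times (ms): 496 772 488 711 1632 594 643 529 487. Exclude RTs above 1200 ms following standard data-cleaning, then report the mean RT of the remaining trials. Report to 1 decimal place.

Excluded: 1632
Retained (n=8): Σ = 4720
Mean = 4720/8 = 590.0000

590.0 ms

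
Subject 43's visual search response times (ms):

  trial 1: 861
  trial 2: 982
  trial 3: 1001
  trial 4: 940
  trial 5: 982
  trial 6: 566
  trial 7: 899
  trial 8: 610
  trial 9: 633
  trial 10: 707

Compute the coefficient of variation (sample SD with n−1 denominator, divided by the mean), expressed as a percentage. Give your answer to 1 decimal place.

20.9%

n = 10, Σ = 8181, M = 818.1000
Σ(x−M)² = 263888.900; s = √(263888.900/9) = 171.2337
CV = 171.2337 / 818.1000 = 0.20931 = 20.931%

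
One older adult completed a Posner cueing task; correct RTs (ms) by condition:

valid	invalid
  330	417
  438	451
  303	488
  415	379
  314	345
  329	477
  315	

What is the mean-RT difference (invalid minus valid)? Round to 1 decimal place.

M(valid) = 2444/7 = 349.143
M(invalid) = 2557/6 = 426.167
Difference = 426.167 − 349.143 = 77.024 ms

77.0 ms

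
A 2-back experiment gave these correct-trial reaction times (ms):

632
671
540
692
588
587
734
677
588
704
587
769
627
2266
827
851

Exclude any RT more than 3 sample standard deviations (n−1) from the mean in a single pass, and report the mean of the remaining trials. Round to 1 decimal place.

n = 16, ΣRT = 12340, M = 771.250
Σ(x−M)² = 2503607.00; s = √(2503607.00/15) = 408.543
Cutoffs: 771.250 ± 3·408.543 → [-454.4, 1996.9]
Outside: 2266 → excluded.
Retained (n=15): Σ = 10074, mean = 10074/15 = 671.600

671.6 ms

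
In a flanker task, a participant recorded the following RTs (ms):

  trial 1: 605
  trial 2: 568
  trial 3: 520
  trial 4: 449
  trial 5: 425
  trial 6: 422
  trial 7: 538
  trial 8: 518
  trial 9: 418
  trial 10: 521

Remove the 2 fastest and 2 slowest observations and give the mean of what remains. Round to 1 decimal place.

Sorted: 418, 422, 425, 449, 518, 520, 521, 538, 568, 605
Drop lowest 2 (418, 422) and highest 2 (568, 605)
Remaining (n=6): Σ = 2971, mean = 2971/6 = 495.167

495.2 ms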